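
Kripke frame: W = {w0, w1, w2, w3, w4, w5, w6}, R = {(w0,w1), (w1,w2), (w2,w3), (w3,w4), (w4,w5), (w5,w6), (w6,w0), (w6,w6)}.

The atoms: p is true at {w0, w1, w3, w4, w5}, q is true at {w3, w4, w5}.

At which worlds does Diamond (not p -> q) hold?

{w0, w2, w3, w4, w6}

w0: successors {w1}; not p -> q there: w1:T. ✓
w1: successors {w2}; not p -> q there: w2:F. ✗
w2: successors {w3}; not p -> q there: w3:T. ✓
w3: successors {w4}; not p -> q there: w4:T. ✓
w4: successors {w5}; not p -> q there: w5:T. ✓
w5: successors {w6}; not p -> q there: w6:F. ✗
w6: successors {w0, w6}; not p -> q there: w0:T, w6:F. ✓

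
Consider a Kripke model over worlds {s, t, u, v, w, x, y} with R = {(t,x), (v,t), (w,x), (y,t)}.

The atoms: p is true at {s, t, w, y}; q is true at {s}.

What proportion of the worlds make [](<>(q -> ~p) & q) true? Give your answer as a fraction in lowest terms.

s: no successors, so [](<>(q -> ~p) & q) holds vacuously. ✓
t: successors {x}; <>(q -> ~p) & q there: x:F. ✗
u: no successors, so [](<>(q -> ~p) & q) holds vacuously. ✓
v: successors {t}; <>(q -> ~p) & q there: t:F. ✗
w: successors {x}; <>(q -> ~p) & q there: x:F. ✗
x: no successors, so [](<>(q -> ~p) & q) holds vacuously. ✓
y: successors {t}; <>(q -> ~p) & q there: t:F. ✗
That's 3 of 7 worlds, so 3/7.

3/7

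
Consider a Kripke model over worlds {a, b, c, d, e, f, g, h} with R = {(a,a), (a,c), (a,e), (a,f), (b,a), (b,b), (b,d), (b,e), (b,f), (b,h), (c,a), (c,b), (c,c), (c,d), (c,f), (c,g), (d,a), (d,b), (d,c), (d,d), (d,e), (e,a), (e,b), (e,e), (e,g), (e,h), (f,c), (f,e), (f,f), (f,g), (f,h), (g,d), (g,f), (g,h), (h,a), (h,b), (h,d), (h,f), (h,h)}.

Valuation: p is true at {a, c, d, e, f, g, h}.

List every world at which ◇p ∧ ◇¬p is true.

a: ◇p is T, ◇¬p is F. ✗
b: ◇p is T, ◇¬p is T. ✓
c: ◇p is T, ◇¬p is T. ✓
d: ◇p is T, ◇¬p is T. ✓
e: ◇p is T, ◇¬p is T. ✓
f: ◇p is T, ◇¬p is F. ✗
g: ◇p is T, ◇¬p is F. ✗
h: ◇p is T, ◇¬p is T. ✓

{b, c, d, e, h}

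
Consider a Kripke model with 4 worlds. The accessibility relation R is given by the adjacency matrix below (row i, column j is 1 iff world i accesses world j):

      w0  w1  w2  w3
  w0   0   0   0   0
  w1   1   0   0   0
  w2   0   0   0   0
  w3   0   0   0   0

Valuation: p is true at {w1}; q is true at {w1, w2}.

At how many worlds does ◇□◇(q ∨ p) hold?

w0: no successors, so ◇□◇(q ∨ p) fails. ✗
w1: successors {w0}; □◇(q ∨ p) there: w0:T. ✓
w2: no successors, so ◇□◇(q ∨ p) fails. ✗
w3: no successors, so ◇□◇(q ∨ p) fails. ✗
Satisfying worlds: {w1}.

1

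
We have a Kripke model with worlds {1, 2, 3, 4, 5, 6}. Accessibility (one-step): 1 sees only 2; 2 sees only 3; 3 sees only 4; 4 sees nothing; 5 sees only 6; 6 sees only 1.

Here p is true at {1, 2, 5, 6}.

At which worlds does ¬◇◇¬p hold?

1: ◇◇¬p is T. ✗
2: ◇◇¬p is T. ✗
3: ◇◇¬p is F. ✓
4: ◇◇¬p is F. ✓
5: ◇◇¬p is F. ✓
6: ◇◇¬p is F. ✓

{3, 4, 5, 6}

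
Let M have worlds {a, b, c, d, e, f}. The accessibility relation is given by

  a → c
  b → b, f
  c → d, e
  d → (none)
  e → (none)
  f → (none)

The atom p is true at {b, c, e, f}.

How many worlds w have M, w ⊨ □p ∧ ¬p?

2

a: □p is T, ¬p is T. ✓
b: □p is T, ¬p is F. ✗
c: □p is F, ¬p is F. ✗
d: □p is T, ¬p is T. ✓
e: □p is T, ¬p is F. ✗
f: □p is T, ¬p is F. ✗
Satisfying worlds: {a, d}.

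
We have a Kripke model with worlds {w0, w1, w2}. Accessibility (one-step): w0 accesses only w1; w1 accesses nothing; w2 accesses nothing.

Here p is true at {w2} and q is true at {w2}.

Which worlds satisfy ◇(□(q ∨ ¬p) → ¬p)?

w0: successors {w1}; □(q ∨ ¬p) → ¬p there: w1:T. ✓
w1: no successors, so ◇(□(q ∨ ¬p) → ¬p) fails. ✗
w2: no successors, so ◇(□(q ∨ ¬p) → ¬p) fails. ✗

{w0}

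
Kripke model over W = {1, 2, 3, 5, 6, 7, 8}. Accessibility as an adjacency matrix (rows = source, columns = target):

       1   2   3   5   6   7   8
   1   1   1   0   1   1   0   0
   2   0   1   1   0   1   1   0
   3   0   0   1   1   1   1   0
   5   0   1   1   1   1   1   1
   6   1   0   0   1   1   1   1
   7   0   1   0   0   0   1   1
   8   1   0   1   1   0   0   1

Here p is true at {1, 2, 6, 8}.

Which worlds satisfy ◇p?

{1, 2, 3, 5, 6, 7, 8}

1: successors {1, 2, 5, 6}; p there: 1:T, 2:T, 5:F, 6:T. ✓
2: successors {2, 3, 6, 7}; p there: 2:T, 3:F, 6:T, 7:F. ✓
3: successors {3, 5, 6, 7}; p there: 3:F, 5:F, 6:T, 7:F. ✓
5: successors {2, 3, 5, 6, 7, 8}; p there: 2:T, 3:F, 5:F, 6:T, 7:F, 8:T. ✓
6: successors {1, 5, 6, 7, 8}; p there: 1:T, 5:F, 6:T, 7:F, 8:T. ✓
7: successors {2, 7, 8}; p there: 2:T, 7:F, 8:T. ✓
8: successors {1, 3, 5, 8}; p there: 1:T, 3:F, 5:F, 8:T. ✓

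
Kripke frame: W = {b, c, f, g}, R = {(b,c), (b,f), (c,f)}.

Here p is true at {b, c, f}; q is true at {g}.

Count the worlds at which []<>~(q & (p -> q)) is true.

b: successors {c, f}; <>~(q & (p -> q)) there: c:T, f:F. ✗
c: successors {f}; <>~(q & (p -> q)) there: f:F. ✗
f: no successors, so []<>~(q & (p -> q)) holds vacuously. ✓
g: no successors, so []<>~(q & (p -> q)) holds vacuously. ✓
Satisfying worlds: {f, g}.

2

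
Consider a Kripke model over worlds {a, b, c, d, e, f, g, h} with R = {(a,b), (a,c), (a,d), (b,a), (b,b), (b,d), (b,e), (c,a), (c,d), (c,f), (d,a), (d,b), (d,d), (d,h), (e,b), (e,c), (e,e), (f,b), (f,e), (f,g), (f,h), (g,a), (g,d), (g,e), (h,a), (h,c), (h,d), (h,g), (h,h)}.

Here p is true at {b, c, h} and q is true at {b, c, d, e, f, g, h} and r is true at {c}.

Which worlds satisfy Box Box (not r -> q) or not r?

a: Box Box (not r -> q) is F, not r is T. ✓
b: Box Box (not r -> q) is F, not r is T. ✓
c: Box Box (not r -> q) is F, not r is F. ✗
d: Box Box (not r -> q) is F, not r is T. ✓
e: Box Box (not r -> q) is F, not r is T. ✓
f: Box Box (not r -> q) is F, not r is T. ✓
g: Box Box (not r -> q) is F, not r is T. ✓
h: Box Box (not r -> q) is F, not r is T. ✓

{a, b, d, e, f, g, h}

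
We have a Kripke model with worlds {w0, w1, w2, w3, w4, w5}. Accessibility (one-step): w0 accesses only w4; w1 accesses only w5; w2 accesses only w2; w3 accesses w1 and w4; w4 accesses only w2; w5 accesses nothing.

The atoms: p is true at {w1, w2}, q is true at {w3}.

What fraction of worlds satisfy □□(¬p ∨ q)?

1/3

w0: successors {w4}; □(¬p ∨ q) there: w4:F. ✗
w1: successors {w5}; □(¬p ∨ q) there: w5:T. ✓
w2: successors {w2}; □(¬p ∨ q) there: w2:F. ✗
w3: successors {w1, w4}; □(¬p ∨ q) there: w1:T, w4:F. ✗
w4: successors {w2}; □(¬p ∨ q) there: w2:F. ✗
w5: no successors, so □□(¬p ∨ q) holds vacuously. ✓
That's 2 of 6 worlds, so 2/6 = 1/3.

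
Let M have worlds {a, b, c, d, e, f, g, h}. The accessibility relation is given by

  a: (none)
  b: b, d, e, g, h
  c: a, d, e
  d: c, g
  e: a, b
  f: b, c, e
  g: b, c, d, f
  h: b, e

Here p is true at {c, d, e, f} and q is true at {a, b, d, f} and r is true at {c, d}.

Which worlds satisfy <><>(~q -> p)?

a: no successors, so <><>(~q -> p) fails. ✗
b: successors {b, d, e, g, h}; <>(~q -> p) there: b:T, d:T, e:T, g:T, h:T. ✓
c: successors {a, d, e}; <>(~q -> p) there: a:F, d:T, e:T. ✓
d: successors {c, g}; <>(~q -> p) there: c:T, g:T. ✓
e: successors {a, b}; <>(~q -> p) there: a:F, b:T. ✓
f: successors {b, c, e}; <>(~q -> p) there: b:T, c:T, e:T. ✓
g: successors {b, c, d, f}; <>(~q -> p) there: b:T, c:T, d:T, f:T. ✓
h: successors {b, e}; <>(~q -> p) there: b:T, e:T. ✓

{b, c, d, e, f, g, h}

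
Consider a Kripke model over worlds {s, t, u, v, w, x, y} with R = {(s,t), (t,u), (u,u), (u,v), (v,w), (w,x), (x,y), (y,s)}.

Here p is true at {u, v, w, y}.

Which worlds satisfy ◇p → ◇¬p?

{s, w, y}

s: ◇p is F, ◇¬p is T. ✓
t: ◇p is T, ◇¬p is F. ✗
u: ◇p is T, ◇¬p is F. ✗
v: ◇p is T, ◇¬p is F. ✗
w: ◇p is F, ◇¬p is T. ✓
x: ◇p is T, ◇¬p is F. ✗
y: ◇p is F, ◇¬p is T. ✓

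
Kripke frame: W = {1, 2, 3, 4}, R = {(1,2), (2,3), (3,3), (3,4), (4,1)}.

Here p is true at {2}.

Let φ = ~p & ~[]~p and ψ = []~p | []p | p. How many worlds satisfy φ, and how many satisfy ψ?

For ~p & ~[]~p:
1: ~p is T, ~[]~p is T. ✓
2: ~p is F, ~[]~p is F. ✗
3: ~p is T, ~[]~p is F. ✗
4: ~p is T, ~[]~p is F. ✗
— 1 world.
For []~p | []p | p:
1: []~p is F, []p | p is T. ✓
2: []~p is T, []p | p is T. ✓
3: []~p is T, []p | p is F. ✓
4: []~p is T, []p | p is F. ✓
— 4 worlds.

1 and 4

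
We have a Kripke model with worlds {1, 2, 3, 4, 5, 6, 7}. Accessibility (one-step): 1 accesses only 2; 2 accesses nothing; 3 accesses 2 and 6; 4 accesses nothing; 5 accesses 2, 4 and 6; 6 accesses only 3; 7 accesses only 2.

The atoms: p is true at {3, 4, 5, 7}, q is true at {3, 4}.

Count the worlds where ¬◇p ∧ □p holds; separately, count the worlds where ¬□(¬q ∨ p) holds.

2 and 0

For ¬◇p ∧ □p:
1: ¬◇p is T, □p is F. ✗
2: ¬◇p is T, □p is T. ✓
3: ¬◇p is T, □p is F. ✗
4: ¬◇p is T, □p is T. ✓
5: ¬◇p is F, □p is F. ✗
6: ¬◇p is F, □p is T. ✗
7: ¬◇p is T, □p is F. ✗
— 2 worlds.
For ¬□(¬q ∨ p):
1: □(¬q ∨ p) is T. ✗
2: □(¬q ∨ p) is T. ✗
3: □(¬q ∨ p) is T. ✗
4: □(¬q ∨ p) is T. ✗
5: □(¬q ∨ p) is T. ✗
6: □(¬q ∨ p) is T. ✗
7: □(¬q ∨ p) is T. ✗
— 0 worlds.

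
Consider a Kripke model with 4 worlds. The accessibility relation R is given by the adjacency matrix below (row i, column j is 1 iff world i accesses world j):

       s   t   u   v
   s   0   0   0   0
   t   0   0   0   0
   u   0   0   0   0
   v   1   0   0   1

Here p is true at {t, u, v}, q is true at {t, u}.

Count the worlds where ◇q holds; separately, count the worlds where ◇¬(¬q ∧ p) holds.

0 and 1

For ◇q:
s: no successors, so ◇q fails. ✗
t: no successors, so ◇q fails. ✗
u: no successors, so ◇q fails. ✗
v: successors {s, v}; q there: s:F, v:F. ✗
— 0 worlds.
For ◇¬(¬q ∧ p):
s: no successors, so ◇¬(¬q ∧ p) fails. ✗
t: no successors, so ◇¬(¬q ∧ p) fails. ✗
u: no successors, so ◇¬(¬q ∧ p) fails. ✗
v: successors {s, v}; ¬(¬q ∧ p) there: s:T, v:F. ✓
— 1 world.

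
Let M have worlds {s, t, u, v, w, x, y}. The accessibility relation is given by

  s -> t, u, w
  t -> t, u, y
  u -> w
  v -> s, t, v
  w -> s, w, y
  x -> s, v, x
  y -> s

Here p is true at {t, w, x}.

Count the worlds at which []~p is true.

1

s: successors {t, u, w}; ~p there: t:F, u:T, w:F. ✗
t: successors {t, u, y}; ~p there: t:F, u:T, y:T. ✗
u: successors {w}; ~p there: w:F. ✗
v: successors {s, t, v}; ~p there: s:T, t:F, v:T. ✗
w: successors {s, w, y}; ~p there: s:T, w:F, y:T. ✗
x: successors {s, v, x}; ~p there: s:T, v:T, x:F. ✗
y: successors {s}; ~p there: s:T. ✓
Satisfying worlds: {y}.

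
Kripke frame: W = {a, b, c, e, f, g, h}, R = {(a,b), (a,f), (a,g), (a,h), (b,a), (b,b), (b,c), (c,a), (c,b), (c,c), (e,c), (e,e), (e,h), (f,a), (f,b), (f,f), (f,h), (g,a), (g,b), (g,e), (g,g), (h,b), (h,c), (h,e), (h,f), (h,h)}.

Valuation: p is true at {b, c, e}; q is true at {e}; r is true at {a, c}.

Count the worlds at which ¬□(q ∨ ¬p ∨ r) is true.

a: □(q ∨ ¬p ∨ r) is F. ✓
b: □(q ∨ ¬p ∨ r) is F. ✓
c: □(q ∨ ¬p ∨ r) is F. ✓
e: □(q ∨ ¬p ∨ r) is T. ✗
f: □(q ∨ ¬p ∨ r) is F. ✓
g: □(q ∨ ¬p ∨ r) is F. ✓
h: □(q ∨ ¬p ∨ r) is F. ✓
Satisfying worlds: {a, b, c, f, g, h}.

6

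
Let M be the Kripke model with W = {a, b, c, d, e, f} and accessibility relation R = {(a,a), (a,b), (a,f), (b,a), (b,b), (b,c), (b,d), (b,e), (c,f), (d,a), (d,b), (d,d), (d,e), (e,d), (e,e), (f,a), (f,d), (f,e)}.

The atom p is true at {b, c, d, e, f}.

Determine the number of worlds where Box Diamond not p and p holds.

1

a: Box Diamond not p is T, p is F. ✗
b: Box Diamond not p is F, p is T. ✗
c: Box Diamond not p is T, p is T. ✓
d: Box Diamond not p is F, p is T. ✗
e: Box Diamond not p is F, p is T. ✗
f: Box Diamond not p is F, p is T. ✗
Satisfying worlds: {c}.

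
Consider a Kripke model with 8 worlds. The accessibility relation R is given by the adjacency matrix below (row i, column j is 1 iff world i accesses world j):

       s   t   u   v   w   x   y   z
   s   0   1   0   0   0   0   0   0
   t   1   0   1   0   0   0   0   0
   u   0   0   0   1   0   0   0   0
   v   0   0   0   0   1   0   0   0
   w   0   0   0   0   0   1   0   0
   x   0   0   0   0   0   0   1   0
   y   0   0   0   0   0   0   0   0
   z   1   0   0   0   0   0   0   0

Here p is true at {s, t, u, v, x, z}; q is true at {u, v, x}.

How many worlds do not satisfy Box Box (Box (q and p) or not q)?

s: successors {t}; Box (Box (q and p) or not q) there: t:T. ✓
t: successors {s, u}; Box (Box (q and p) or not q) there: s:T, u:F. ✗
u: successors {v}; Box (Box (q and p) or not q) there: v:T. ✓
v: successors {w}; Box (Box (q and p) or not q) there: w:F. ✗
w: successors {x}; Box (Box (q and p) or not q) there: x:T. ✓
x: successors {y}; Box (Box (q and p) or not q) there: y:T. ✓
y: no successors, so Box Box (Box (q and p) or not q) holds vacuously. ✓
z: successors {s}; Box (Box (q and p) or not q) there: s:T. ✓
Satisfying worlds: {s, u, w, x, y, z}.
So Box Box (Box (q and p) or not q) fails at the other 2 worlds.

2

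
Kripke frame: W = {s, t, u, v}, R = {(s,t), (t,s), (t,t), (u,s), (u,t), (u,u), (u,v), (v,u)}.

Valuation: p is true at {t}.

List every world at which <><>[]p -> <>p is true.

s: <><>[]p is T, <>p is T. ✓
t: <><>[]p is T, <>p is T. ✓
u: <><>[]p is T, <>p is T. ✓
v: <><>[]p is T, <>p is F. ✗

{s, t, u}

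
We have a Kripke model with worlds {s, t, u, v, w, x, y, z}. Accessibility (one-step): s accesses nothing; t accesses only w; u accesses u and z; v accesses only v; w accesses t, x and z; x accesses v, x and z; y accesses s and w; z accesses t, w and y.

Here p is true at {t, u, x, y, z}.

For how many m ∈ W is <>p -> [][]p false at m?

s: <>p is F, [][]p is T. ✓
t: <>p is F, [][]p is T. ✓
u: <>p is T, [][]p is F. ✗
v: <>p is F, [][]p is F. ✓
w: <>p is T, [][]p is F. ✗
x: <>p is T, [][]p is F. ✗
y: <>p is F, [][]p is T. ✓
z: <>p is T, [][]p is F. ✗
Satisfying worlds: {s, t, v, y}.
So <>p -> [][]p fails at the other 4 worlds.

4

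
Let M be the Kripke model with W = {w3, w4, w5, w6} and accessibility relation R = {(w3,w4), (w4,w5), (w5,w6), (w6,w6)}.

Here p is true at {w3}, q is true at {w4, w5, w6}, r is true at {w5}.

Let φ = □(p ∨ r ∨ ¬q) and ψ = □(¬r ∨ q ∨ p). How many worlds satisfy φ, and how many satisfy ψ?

1 and 4

For □(p ∨ r ∨ ¬q):
w3: successors {w4}; p ∨ r ∨ ¬q there: w4:F. ✗
w4: successors {w5}; p ∨ r ∨ ¬q there: w5:T. ✓
w5: successors {w6}; p ∨ r ∨ ¬q there: w6:F. ✗
w6: successors {w6}; p ∨ r ∨ ¬q there: w6:F. ✗
— 1 world.
For □(¬r ∨ q ∨ p):
w3: successors {w4}; ¬r ∨ q ∨ p there: w4:T. ✓
w4: successors {w5}; ¬r ∨ q ∨ p there: w5:T. ✓
w5: successors {w6}; ¬r ∨ q ∨ p there: w6:T. ✓
w6: successors {w6}; ¬r ∨ q ∨ p there: w6:T. ✓
— 4 worlds.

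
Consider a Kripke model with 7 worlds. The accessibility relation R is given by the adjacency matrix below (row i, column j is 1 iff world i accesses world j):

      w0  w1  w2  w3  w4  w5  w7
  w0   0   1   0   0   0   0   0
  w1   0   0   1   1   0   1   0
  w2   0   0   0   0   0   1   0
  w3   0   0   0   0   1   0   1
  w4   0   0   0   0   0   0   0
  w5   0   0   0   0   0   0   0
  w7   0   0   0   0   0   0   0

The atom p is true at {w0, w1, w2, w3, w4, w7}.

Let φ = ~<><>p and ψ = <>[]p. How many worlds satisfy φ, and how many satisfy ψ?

5 and 3

For ~<><>p:
w0: <><>p is T. ✗
w1: <><>p is T. ✗
w2: <><>p is F. ✓
w3: <><>p is F. ✓
w4: <><>p is F. ✓
w5: <><>p is F. ✓
w7: <><>p is F. ✓
— 5 worlds.
For <>[]p:
w0: successors {w1}; []p there: w1:F. ✗
w1: successors {w2, w3, w5}; []p there: w2:F, w3:T, w5:T. ✓
w2: successors {w5}; []p there: w5:T. ✓
w3: successors {w4, w7}; []p there: w4:T, w7:T. ✓
w4: no successors, so <>[]p fails. ✗
w5: no successors, so <>[]p fails. ✗
w7: no successors, so <>[]p fails. ✗
— 3 worlds.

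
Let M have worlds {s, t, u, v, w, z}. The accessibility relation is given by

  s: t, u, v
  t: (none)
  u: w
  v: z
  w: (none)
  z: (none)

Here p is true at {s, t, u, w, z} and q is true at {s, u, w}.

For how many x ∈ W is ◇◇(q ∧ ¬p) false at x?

6

s: successors {t, u, v}; ◇(q ∧ ¬p) there: t:F, u:F, v:F. ✗
t: no successors, so ◇◇(q ∧ ¬p) fails. ✗
u: successors {w}; ◇(q ∧ ¬p) there: w:F. ✗
v: successors {z}; ◇(q ∧ ¬p) there: z:F. ✗
w: no successors, so ◇◇(q ∧ ¬p) fails. ✗
z: no successors, so ◇◇(q ∧ ¬p) fails. ✗
Satisfying worlds: ∅.
So ◇◇(q ∧ ¬p) fails at the other 6 worlds.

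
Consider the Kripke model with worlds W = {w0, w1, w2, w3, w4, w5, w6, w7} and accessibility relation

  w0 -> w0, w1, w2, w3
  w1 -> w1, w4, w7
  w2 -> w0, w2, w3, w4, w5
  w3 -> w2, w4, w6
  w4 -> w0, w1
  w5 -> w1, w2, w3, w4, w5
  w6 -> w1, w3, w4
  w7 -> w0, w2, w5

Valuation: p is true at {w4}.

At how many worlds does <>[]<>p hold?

w0: successors {w0, w1, w2, w3}; []<>p there: w0:F, w1:F, w2:F, w3:F. ✗
w1: successors {w1, w4, w7}; []<>p there: w1:F, w4:F, w7:F. ✗
w2: successors {w0, w2, w3, w4, w5}; []<>p there: w0:F, w2:F, w3:F, w4:F, w5:F. ✗
w3: successors {w2, w4, w6}; []<>p there: w2:F, w4:F, w6:F. ✗
w4: successors {w0, w1}; []<>p there: w0:F, w1:F. ✗
w5: successors {w1, w2, w3, w4, w5}; []<>p there: w1:F, w2:F, w3:F, w4:F, w5:F. ✗
w6: successors {w1, w3, w4}; []<>p there: w1:F, w3:F, w4:F. ✗
w7: successors {w0, w2, w5}; []<>p there: w0:F, w2:F, w5:F. ✗
Satisfying worlds: ∅.

0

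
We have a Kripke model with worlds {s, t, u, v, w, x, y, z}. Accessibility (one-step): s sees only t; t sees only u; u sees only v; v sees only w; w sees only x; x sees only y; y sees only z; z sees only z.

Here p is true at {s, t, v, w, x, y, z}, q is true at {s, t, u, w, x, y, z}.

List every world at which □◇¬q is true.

s: successors {t}; ◇¬q there: t:F. ✗
t: successors {u}; ◇¬q there: u:T. ✓
u: successors {v}; ◇¬q there: v:F. ✗
v: successors {w}; ◇¬q there: w:F. ✗
w: successors {x}; ◇¬q there: x:F. ✗
x: successors {y}; ◇¬q there: y:F. ✗
y: successors {z}; ◇¬q there: z:F. ✗
z: successors {z}; ◇¬q there: z:F. ✗

{t}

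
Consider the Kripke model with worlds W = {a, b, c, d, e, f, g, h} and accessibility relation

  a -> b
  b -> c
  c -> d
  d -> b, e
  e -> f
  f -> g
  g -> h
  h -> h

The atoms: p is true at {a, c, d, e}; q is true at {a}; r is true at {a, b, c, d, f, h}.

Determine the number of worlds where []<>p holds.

3

a: successors {b}; <>p there: b:T. ✓
b: successors {c}; <>p there: c:T. ✓
c: successors {d}; <>p there: d:T. ✓
d: successors {b, e}; <>p there: b:T, e:F. ✗
e: successors {f}; <>p there: f:F. ✗
f: successors {g}; <>p there: g:F. ✗
g: successors {h}; <>p there: h:F. ✗
h: successors {h}; <>p there: h:F. ✗
Satisfying worlds: {a, b, c}.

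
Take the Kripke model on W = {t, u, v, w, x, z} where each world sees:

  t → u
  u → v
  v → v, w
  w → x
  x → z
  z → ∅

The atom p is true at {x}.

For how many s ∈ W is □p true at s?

t: successors {u}; p there: u:F. ✗
u: successors {v}; p there: v:F. ✗
v: successors {v, w}; p there: v:F, w:F. ✗
w: successors {x}; p there: x:T. ✓
x: successors {z}; p there: z:F. ✗
z: no successors, so □p holds vacuously. ✓
Satisfying worlds: {w, z}.

2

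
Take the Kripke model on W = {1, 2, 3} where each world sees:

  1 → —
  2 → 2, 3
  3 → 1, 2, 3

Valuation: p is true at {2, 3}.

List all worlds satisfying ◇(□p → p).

{2, 3}

1: no successors, so ◇(□p → p) fails. ✗
2: successors {2, 3}; □p → p there: 2:T, 3:T. ✓
3: successors {1, 2, 3}; □p → p there: 1:F, 2:T, 3:T. ✓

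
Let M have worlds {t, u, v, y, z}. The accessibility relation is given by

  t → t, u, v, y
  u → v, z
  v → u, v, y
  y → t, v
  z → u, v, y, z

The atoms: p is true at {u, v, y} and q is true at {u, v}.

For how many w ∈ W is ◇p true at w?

t: successors {t, u, v, y}; p there: t:F, u:T, v:T, y:T. ✓
u: successors {v, z}; p there: v:T, z:F. ✓
v: successors {u, v, y}; p there: u:T, v:T, y:T. ✓
y: successors {t, v}; p there: t:F, v:T. ✓
z: successors {u, v, y, z}; p there: u:T, v:T, y:T, z:F. ✓
Satisfying worlds: {t, u, v, y, z}.

5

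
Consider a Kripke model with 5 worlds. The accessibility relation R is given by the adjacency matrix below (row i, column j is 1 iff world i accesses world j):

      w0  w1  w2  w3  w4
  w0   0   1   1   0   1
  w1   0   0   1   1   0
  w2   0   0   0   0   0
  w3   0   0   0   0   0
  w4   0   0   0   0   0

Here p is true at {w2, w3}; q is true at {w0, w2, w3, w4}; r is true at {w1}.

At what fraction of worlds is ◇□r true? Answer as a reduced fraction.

2/5

w0: successors {w1, w2, w4}; □r there: w1:F, w2:T, w4:T. ✓
w1: successors {w2, w3}; □r there: w2:T, w3:T. ✓
w2: no successors, so ◇□r fails. ✗
w3: no successors, so ◇□r fails. ✗
w4: no successors, so ◇□r fails. ✗
That's 2 of 5 worlds, so 2/5.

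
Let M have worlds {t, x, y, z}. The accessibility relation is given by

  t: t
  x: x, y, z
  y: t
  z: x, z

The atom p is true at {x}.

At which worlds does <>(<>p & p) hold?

t: successors {t}; <>p & p there: t:F. ✗
x: successors {x, y, z}; <>p & p there: x:T, y:F, z:F. ✓
y: successors {t}; <>p & p there: t:F. ✗
z: successors {x, z}; <>p & p there: x:T, z:F. ✓

{x, z}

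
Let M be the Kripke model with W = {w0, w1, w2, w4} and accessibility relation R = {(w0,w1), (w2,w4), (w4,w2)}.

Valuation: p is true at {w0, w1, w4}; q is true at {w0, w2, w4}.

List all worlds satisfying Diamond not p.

{w4}

w0: successors {w1}; not p there: w1:F. ✗
w1: no successors, so Diamond not p fails. ✗
w2: successors {w4}; not p there: w4:F. ✗
w4: successors {w2}; not p there: w2:T. ✓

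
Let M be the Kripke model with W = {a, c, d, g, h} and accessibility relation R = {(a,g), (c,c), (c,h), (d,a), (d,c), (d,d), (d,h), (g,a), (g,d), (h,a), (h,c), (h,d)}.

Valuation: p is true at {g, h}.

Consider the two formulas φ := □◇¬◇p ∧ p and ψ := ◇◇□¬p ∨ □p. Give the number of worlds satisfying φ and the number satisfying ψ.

2 and 5

For □◇¬◇p ∧ p:
a: □◇¬◇p is F, p is F. ✗
c: □◇¬◇p is F, p is F. ✗
d: □◇¬◇p is F, p is F. ✗
g: □◇¬◇p is T, p is T. ✓
h: □◇¬◇p is T, p is T. ✓
— 2 worlds.
For ◇◇□¬p ∨ □p:
a: ◇◇□¬p is F, □p is T. ✓
c: ◇◇□¬p is T, □p is F. ✓
d: ◇◇□¬p is T, □p is F. ✓
g: ◇◇□¬p is T, □p is F. ✓
h: ◇◇□¬p is T, □p is F. ✓
— 5 worlds.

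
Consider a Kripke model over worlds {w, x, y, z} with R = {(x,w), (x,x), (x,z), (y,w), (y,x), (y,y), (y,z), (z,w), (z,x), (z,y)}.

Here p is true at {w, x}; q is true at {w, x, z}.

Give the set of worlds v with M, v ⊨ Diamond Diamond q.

{x, y, z}

w: no successors, so Diamond Diamond q fails. ✗
x: successors {w, x, z}; Diamond q there: w:F, x:T, z:T. ✓
y: successors {w, x, y, z}; Diamond q there: w:F, x:T, y:T, z:T. ✓
z: successors {w, x, y}; Diamond q there: w:F, x:T, y:T. ✓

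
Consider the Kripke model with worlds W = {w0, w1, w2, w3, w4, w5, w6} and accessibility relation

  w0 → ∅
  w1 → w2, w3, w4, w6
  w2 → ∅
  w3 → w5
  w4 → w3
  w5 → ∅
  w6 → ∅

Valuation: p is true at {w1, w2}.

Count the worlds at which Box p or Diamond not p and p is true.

5

w0: Box p is T, Diamond not p and p is F. ✓
w1: Box p is F, Diamond not p and p is T. ✓
w2: Box p is T, Diamond not p and p is F. ✓
w3: Box p is F, Diamond not p and p is F. ✗
w4: Box p is F, Diamond not p and p is F. ✗
w5: Box p is T, Diamond not p and p is F. ✓
w6: Box p is T, Diamond not p and p is F. ✓
Satisfying worlds: {w0, w1, w2, w5, w6}.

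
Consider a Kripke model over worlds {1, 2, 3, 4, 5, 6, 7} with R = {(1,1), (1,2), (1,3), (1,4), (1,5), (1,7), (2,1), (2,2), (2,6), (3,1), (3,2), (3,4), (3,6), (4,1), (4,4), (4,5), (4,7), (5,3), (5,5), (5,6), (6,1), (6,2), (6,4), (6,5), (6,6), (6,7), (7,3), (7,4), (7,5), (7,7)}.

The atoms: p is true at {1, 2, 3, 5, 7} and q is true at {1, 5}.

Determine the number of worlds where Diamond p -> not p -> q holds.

1: Diamond p is T, not p -> q is T. ✓
2: Diamond p is T, not p -> q is T. ✓
3: Diamond p is T, not p -> q is T. ✓
4: Diamond p is T, not p -> q is F. ✗
5: Diamond p is T, not p -> q is T. ✓
6: Diamond p is T, not p -> q is F. ✗
7: Diamond p is T, not p -> q is T. ✓
Satisfying worlds: {1, 2, 3, 5, 7}.

5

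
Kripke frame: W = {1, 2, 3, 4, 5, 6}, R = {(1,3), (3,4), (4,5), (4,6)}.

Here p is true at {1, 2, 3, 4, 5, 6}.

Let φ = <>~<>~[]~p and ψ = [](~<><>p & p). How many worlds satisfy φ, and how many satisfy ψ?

For <>~<>~[]~p:
1: successors {3}; ~<>~[]~p there: 3:F. ✗
2: no successors, so <>~<>~[]~p fails. ✗
3: successors {4}; ~<>~[]~p there: 4:T. ✓
4: successors {5, 6}; ~<>~[]~p there: 5:T, 6:T. ✓
5: no successors, so <>~<>~[]~p fails. ✗
6: no successors, so <>~<>~[]~p fails. ✗
— 2 worlds.
For [](~<><>p & p):
1: successors {3}; ~<><>p & p there: 3:F. ✗
2: no successors, so [](~<><>p & p) holds vacuously. ✓
3: successors {4}; ~<><>p & p there: 4:T. ✓
4: successors {5, 6}; ~<><>p & p there: 5:T, 6:T. ✓
5: no successors, so [](~<><>p & p) holds vacuously. ✓
6: no successors, so [](~<><>p & p) holds vacuously. ✓
— 5 worlds.

2 and 5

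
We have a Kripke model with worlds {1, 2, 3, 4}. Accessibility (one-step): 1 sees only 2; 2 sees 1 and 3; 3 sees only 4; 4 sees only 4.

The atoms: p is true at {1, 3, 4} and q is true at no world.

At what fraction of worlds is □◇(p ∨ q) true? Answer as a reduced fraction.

1: successors {2}; ◇(p ∨ q) there: 2:T. ✓
2: successors {1, 3}; ◇(p ∨ q) there: 1:F, 3:T. ✗
3: successors {4}; ◇(p ∨ q) there: 4:T. ✓
4: successors {4}; ◇(p ∨ q) there: 4:T. ✓
That's 3 of 4 worlds, so 3/4.

3/4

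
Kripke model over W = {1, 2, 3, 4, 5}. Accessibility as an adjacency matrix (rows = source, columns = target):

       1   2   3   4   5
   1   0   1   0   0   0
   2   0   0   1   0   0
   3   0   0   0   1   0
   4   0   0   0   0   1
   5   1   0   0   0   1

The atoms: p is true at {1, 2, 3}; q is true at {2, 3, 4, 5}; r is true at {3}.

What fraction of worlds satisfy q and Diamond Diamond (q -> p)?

1: q is F, Diamond Diamond (q -> p) is T. ✗
2: q is T, Diamond Diamond (q -> p) is F. ✗
3: q is T, Diamond Diamond (q -> p) is F. ✗
4: q is T, Diamond Diamond (q -> p) is T. ✓
5: q is T, Diamond Diamond (q -> p) is T. ✓
That's 2 of 5 worlds, so 2/5.

2/5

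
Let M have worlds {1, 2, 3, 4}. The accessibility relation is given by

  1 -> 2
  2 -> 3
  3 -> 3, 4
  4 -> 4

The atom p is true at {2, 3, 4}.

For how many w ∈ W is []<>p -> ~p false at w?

1: []<>p is T, ~p is T. ✓
2: []<>p is T, ~p is F. ✗
3: []<>p is T, ~p is F. ✗
4: []<>p is T, ~p is F. ✗
Satisfying worlds: {1}.
So []<>p -> ~p fails at the other 3 worlds.

3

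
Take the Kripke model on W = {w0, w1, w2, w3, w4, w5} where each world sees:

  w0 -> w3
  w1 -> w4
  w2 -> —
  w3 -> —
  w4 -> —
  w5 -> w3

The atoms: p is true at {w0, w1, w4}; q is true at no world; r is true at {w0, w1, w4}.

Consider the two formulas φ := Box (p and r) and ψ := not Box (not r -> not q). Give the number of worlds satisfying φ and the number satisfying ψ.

4 and 0

For Box (p and r):
w0: successors {w3}; p and r there: w3:F. ✗
w1: successors {w4}; p and r there: w4:T. ✓
w2: no successors, so Box (p and r) holds vacuously. ✓
w3: no successors, so Box (p and r) holds vacuously. ✓
w4: no successors, so Box (p and r) holds vacuously. ✓
w5: successors {w3}; p and r there: w3:F. ✗
— 4 worlds.
For not Box (not r -> not q):
w0: Box (not r -> not q) is T. ✗
w1: Box (not r -> not q) is T. ✗
w2: Box (not r -> not q) is T. ✗
w3: Box (not r -> not q) is T. ✗
w4: Box (not r -> not q) is T. ✗
w5: Box (not r -> not q) is T. ✗
— 0 worlds.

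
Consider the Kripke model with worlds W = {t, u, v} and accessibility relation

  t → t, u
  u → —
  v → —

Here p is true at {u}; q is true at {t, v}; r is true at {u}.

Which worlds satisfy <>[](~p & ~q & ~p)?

{t}

t: successors {t, u}; [](~p & ~q & ~p) there: t:F, u:T. ✓
u: no successors, so <>[](~p & ~q & ~p) fails. ✗
v: no successors, so <>[](~p & ~q & ~p) fails. ✗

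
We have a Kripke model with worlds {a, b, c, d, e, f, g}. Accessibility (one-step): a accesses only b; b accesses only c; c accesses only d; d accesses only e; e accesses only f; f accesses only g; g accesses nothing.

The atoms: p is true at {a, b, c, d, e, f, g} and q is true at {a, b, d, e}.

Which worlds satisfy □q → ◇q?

{a, b, c, d, e, f}

a: □q is T, ◇q is T. ✓
b: □q is F, ◇q is F. ✓
c: □q is T, ◇q is T. ✓
d: □q is T, ◇q is T. ✓
e: □q is F, ◇q is F. ✓
f: □q is F, ◇q is F. ✓
g: □q is T, ◇q is F. ✗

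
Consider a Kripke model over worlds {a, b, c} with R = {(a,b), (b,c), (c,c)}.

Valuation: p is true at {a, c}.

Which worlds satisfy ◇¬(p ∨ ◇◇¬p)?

{a}

a: successors {b}; ¬(p ∨ ◇◇¬p) there: b:T. ✓
b: successors {c}; ¬(p ∨ ◇◇¬p) there: c:F. ✗
c: successors {c}; ¬(p ∨ ◇◇¬p) there: c:F. ✗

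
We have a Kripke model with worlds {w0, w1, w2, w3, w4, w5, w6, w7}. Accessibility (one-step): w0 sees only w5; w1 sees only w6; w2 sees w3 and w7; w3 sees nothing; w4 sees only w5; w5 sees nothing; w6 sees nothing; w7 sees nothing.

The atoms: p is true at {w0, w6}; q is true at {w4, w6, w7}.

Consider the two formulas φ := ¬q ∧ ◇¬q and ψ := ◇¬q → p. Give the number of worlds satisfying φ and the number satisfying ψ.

For ¬q ∧ ◇¬q:
w0: ¬q is T, ◇¬q is T. ✓
w1: ¬q is T, ◇¬q is F. ✗
w2: ¬q is T, ◇¬q is T. ✓
w3: ¬q is T, ◇¬q is F. ✗
w4: ¬q is F, ◇¬q is T. ✗
w5: ¬q is T, ◇¬q is F. ✗
w6: ¬q is F, ◇¬q is F. ✗
w7: ¬q is F, ◇¬q is F. ✗
— 2 worlds.
For ◇¬q → p:
w0: ◇¬q is T, p is T. ✓
w1: ◇¬q is F, p is F. ✓
w2: ◇¬q is T, p is F. ✗
w3: ◇¬q is F, p is F. ✓
w4: ◇¬q is T, p is F. ✗
w5: ◇¬q is F, p is F. ✓
w6: ◇¬q is F, p is T. ✓
w7: ◇¬q is F, p is F. ✓
— 6 worlds.

2 and 6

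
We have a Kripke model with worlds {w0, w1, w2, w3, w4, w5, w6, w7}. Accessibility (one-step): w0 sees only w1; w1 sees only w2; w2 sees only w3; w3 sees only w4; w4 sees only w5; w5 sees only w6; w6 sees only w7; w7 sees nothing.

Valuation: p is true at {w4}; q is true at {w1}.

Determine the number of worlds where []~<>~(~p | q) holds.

w0: successors {w1}; ~<>~(~p | q) there: w1:T. ✓
w1: successors {w2}; ~<>~(~p | q) there: w2:T. ✓
w2: successors {w3}; ~<>~(~p | q) there: w3:F. ✗
w3: successors {w4}; ~<>~(~p | q) there: w4:T. ✓
w4: successors {w5}; ~<>~(~p | q) there: w5:T. ✓
w5: successors {w6}; ~<>~(~p | q) there: w6:T. ✓
w6: successors {w7}; ~<>~(~p | q) there: w7:T. ✓
w7: no successors, so []~<>~(~p | q) holds vacuously. ✓
Satisfying worlds: {w0, w1, w3, w4, w5, w6, w7}.

7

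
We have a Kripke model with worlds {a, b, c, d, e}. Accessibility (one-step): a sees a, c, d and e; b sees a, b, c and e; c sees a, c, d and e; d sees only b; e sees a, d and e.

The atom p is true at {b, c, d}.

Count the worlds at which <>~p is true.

a: successors {a, c, d, e}; ~p there: a:T, c:F, d:F, e:T. ✓
b: successors {a, b, c, e}; ~p there: a:T, b:F, c:F, e:T. ✓
c: successors {a, c, d, e}; ~p there: a:T, c:F, d:F, e:T. ✓
d: successors {b}; ~p there: b:F. ✗
e: successors {a, d, e}; ~p there: a:T, d:F, e:T. ✓
Satisfying worlds: {a, b, c, e}.

4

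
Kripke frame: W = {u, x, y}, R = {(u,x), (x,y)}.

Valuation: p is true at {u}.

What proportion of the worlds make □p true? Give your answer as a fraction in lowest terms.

1/3

u: successors {x}; p there: x:F. ✗
x: successors {y}; p there: y:F. ✗
y: no successors, so □p holds vacuously. ✓
That's 1 of 3 worlds, so 1/3.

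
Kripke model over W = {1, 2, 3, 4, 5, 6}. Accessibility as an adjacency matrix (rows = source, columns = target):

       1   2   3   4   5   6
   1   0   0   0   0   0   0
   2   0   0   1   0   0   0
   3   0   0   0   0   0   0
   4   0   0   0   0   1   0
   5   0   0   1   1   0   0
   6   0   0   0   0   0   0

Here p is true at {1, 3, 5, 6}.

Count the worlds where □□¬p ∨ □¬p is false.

2

1: □□¬p is T, □¬p is T. ✓
2: □□¬p is T, □¬p is F. ✓
3: □□¬p is T, □¬p is T. ✓
4: □□¬p is F, □¬p is F. ✗
5: □□¬p is F, □¬p is F. ✗
6: □□¬p is T, □¬p is T. ✓
Satisfying worlds: {1, 2, 3, 6}.
So □□¬p ∨ □¬p fails at the other 2 worlds.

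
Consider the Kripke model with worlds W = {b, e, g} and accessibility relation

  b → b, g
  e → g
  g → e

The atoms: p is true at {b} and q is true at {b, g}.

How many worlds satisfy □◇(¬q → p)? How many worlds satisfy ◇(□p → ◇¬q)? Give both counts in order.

For □◇(¬q → p):
b: successors {b, g}; ◇(¬q → p) there: b:T, g:F. ✗
e: successors {g}; ◇(¬q → p) there: g:F. ✗
g: successors {e}; ◇(¬q → p) there: e:T. ✓
— 1 world.
For ◇(□p → ◇¬q):
b: successors {b, g}; □p → ◇¬q there: b:T, g:T. ✓
e: successors {g}; □p → ◇¬q there: g:T. ✓
g: successors {e}; □p → ◇¬q there: e:T. ✓
— 3 worlds.

1 and 3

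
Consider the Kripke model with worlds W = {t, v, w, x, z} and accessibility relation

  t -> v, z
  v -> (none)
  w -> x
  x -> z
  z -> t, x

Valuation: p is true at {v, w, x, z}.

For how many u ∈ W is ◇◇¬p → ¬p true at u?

4

t: ◇◇¬p is T, ¬p is T. ✓
v: ◇◇¬p is F, ¬p is F. ✓
w: ◇◇¬p is F, ¬p is F. ✓
x: ◇◇¬p is T, ¬p is F. ✗
z: ◇◇¬p is F, ¬p is F. ✓
Satisfying worlds: {t, v, w, z}.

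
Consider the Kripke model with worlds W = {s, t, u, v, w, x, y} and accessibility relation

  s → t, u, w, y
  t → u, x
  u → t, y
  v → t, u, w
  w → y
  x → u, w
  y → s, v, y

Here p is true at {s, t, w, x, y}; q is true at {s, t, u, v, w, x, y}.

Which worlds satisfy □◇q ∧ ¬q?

∅

s: □◇q is T, ¬q is F. ✗
t: □◇q is T, ¬q is F. ✗
u: □◇q is T, ¬q is F. ✗
v: □◇q is T, ¬q is F. ✗
w: □◇q is T, ¬q is F. ✗
x: □◇q is T, ¬q is F. ✗
y: □◇q is T, ¬q is F. ✗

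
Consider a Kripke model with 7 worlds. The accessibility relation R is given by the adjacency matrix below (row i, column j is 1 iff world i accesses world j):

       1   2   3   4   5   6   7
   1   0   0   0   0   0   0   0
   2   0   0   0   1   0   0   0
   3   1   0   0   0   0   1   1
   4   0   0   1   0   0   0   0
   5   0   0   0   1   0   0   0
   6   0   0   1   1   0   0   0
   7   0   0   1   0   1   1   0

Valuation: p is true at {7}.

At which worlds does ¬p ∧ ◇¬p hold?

{2, 3, 4, 5, 6}

1: ¬p is T, ◇¬p is F. ✗
2: ¬p is T, ◇¬p is T. ✓
3: ¬p is T, ◇¬p is T. ✓
4: ¬p is T, ◇¬p is T. ✓
5: ¬p is T, ◇¬p is T. ✓
6: ¬p is T, ◇¬p is T. ✓
7: ¬p is F, ◇¬p is T. ✗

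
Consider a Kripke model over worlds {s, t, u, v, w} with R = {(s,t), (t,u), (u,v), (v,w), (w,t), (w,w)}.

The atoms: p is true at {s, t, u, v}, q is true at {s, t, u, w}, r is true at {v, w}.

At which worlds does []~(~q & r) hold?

s: successors {t}; ~(~q & r) there: t:T. ✓
t: successors {u}; ~(~q & r) there: u:T. ✓
u: successors {v}; ~(~q & r) there: v:F. ✗
v: successors {w}; ~(~q & r) there: w:T. ✓
w: successors {t, w}; ~(~q & r) there: t:T, w:T. ✓

{s, t, v, w}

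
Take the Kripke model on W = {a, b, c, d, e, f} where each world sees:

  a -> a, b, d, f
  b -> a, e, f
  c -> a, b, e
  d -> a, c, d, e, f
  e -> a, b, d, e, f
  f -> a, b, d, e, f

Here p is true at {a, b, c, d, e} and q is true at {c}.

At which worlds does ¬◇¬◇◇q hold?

{b}

a: ◇¬◇◇q is T. ✗
b: ◇¬◇◇q is F. ✓
c: ◇¬◇◇q is T. ✗
d: ◇¬◇◇q is T. ✗
e: ◇¬◇◇q is T. ✗
f: ◇¬◇◇q is T. ✗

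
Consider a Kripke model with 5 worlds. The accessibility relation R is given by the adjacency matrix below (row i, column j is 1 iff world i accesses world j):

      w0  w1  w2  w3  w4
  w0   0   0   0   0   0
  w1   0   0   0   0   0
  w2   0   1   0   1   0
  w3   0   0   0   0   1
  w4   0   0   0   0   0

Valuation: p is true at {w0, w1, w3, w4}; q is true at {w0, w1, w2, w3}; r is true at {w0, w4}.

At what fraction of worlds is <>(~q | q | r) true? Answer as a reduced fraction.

2/5

w0: no successors, so <>(~q | q | r) fails. ✗
w1: no successors, so <>(~q | q | r) fails. ✗
w2: successors {w1, w3}; ~q | q | r there: w1:T, w3:T. ✓
w3: successors {w4}; ~q | q | r there: w4:T. ✓
w4: no successors, so <>(~q | q | r) fails. ✗
That's 2 of 5 worlds, so 2/5.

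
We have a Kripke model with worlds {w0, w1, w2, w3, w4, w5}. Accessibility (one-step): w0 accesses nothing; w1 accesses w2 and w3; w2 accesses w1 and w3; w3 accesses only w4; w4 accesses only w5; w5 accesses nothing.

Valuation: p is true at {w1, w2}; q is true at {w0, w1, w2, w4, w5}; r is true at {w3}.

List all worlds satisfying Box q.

w0: no successors, so Box q holds vacuously. ✓
w1: successors {w2, w3}; q there: w2:T, w3:F. ✗
w2: successors {w1, w3}; q there: w1:T, w3:F. ✗
w3: successors {w4}; q there: w4:T. ✓
w4: successors {w5}; q there: w5:T. ✓
w5: no successors, so Box q holds vacuously. ✓

{w0, w3, w4, w5}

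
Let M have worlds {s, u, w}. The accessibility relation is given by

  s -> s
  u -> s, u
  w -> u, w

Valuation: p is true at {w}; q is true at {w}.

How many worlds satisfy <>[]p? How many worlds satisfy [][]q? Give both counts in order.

0 and 0

For <>[]p:
s: successors {s}; []p there: s:F. ✗
u: successors {s, u}; []p there: s:F, u:F. ✗
w: successors {u, w}; []p there: u:F, w:F. ✗
— 0 worlds.
For [][]q:
s: successors {s}; []q there: s:F. ✗
u: successors {s, u}; []q there: s:F, u:F. ✗
w: successors {u, w}; []q there: u:F, w:F. ✗
— 0 worlds.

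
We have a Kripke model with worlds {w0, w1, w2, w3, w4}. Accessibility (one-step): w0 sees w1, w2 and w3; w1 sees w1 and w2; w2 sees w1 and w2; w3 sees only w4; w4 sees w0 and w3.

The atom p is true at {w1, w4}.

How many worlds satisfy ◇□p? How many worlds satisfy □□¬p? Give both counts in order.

2 and 1

For ◇□p:
w0: successors {w1, w2, w3}; □p there: w1:F, w2:F, w3:T. ✓
w1: successors {w1, w2}; □p there: w1:F, w2:F. ✗
w2: successors {w1, w2}; □p there: w1:F, w2:F. ✗
w3: successors {w4}; □p there: w4:F. ✗
w4: successors {w0, w3}; □p there: w0:F, w3:T. ✓
— 2 worlds.
For □□¬p:
w0: successors {w1, w2, w3}; □¬p there: w1:F, w2:F, w3:F. ✗
w1: successors {w1, w2}; □¬p there: w1:F, w2:F. ✗
w2: successors {w1, w2}; □¬p there: w1:F, w2:F. ✗
w3: successors {w4}; □¬p there: w4:T. ✓
w4: successors {w0, w3}; □¬p there: w0:F, w3:F. ✗
— 1 world.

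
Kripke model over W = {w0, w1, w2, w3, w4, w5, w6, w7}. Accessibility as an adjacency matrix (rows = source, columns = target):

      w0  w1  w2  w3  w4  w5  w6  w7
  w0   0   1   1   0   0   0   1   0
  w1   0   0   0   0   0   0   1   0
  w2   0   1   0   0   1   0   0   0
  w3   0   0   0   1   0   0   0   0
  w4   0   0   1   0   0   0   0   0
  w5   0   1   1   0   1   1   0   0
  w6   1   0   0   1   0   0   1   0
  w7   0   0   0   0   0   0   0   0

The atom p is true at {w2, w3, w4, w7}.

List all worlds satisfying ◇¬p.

w0: successors {w1, w2, w6}; ¬p there: w1:T, w2:F, w6:T. ✓
w1: successors {w6}; ¬p there: w6:T. ✓
w2: successors {w1, w4}; ¬p there: w1:T, w4:F. ✓
w3: successors {w3}; ¬p there: w3:F. ✗
w4: successors {w2}; ¬p there: w2:F. ✗
w5: successors {w1, w2, w4, w5}; ¬p there: w1:T, w2:F, w4:F, w5:T. ✓
w6: successors {w0, w3, w6}; ¬p there: w0:T, w3:F, w6:T. ✓
w7: no successors, so ◇¬p fails. ✗

{w0, w1, w2, w5, w6}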